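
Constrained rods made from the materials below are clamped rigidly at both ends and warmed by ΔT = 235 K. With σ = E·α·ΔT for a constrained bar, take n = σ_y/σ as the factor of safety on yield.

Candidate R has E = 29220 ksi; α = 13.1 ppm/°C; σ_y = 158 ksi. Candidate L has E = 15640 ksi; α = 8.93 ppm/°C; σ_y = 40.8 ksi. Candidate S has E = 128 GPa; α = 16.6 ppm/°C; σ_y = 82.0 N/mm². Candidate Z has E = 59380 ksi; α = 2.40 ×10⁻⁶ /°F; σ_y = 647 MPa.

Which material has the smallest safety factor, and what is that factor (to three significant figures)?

candidate S, n = 0.164

Converting E to GPa, α to ×10⁻⁶/K, σ_y to MPa, then σ and n for each:
  candidate R: E = 201.5, α = 13.1, σ_y = 1089 → σ = 620 MPa, n = 1.76
  candidate L: E = 107.8, α = 8.93, σ_y = 281.3 → σ = 226 MPa, n = 1.24
  candidate S: E = 128.0, α = 16.6, σ_y = 82.00 → σ = 499 MPa, n = 0.164
  candidate Z: E = 409.4, α = 4.32, σ_y = 647.0 → σ = 416 MPa, n = 1.56
Candidate S has the lowest safety factor, n = 0.164.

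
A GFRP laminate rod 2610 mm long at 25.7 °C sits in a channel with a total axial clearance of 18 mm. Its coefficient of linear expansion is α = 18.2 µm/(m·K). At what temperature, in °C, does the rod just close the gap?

405 °C

α·L₀·ΔT = 18.0 mm ⇒ ΔT = 18.0 / (18.2×10⁻⁶ × 2610.0) = 378.9 K.
T = 25.7 + 378.9 = 404.6 °C.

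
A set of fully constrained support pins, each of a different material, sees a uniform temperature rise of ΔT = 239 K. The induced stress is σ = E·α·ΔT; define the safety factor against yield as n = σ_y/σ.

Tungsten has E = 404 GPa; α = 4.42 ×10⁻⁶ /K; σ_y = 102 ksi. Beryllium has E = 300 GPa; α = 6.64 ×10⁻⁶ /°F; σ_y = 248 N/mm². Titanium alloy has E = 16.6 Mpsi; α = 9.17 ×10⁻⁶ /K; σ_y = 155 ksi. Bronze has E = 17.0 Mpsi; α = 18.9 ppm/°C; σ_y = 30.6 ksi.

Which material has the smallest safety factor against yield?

beryllium

Per material, after unit conversion:
  tungsten: E = 404.0, α = 4.42, σ_y = 703.3 → σ = 427 MPa, n = 1.65
  beryllium: E = 300.0, α = 12.0, σ_y = 248.0 → σ = 857 MPa, n = 0.289
  titanium alloy: E = 114.5, α = 9.17, σ_y = 1069 → σ = 251 MPa, n = 4.26
  bronze: E = 117.2, α = 18.9, σ_y = 211.0 → σ = 529 MPa, n = 0.398
The minimum is beryllium at n = 0.289.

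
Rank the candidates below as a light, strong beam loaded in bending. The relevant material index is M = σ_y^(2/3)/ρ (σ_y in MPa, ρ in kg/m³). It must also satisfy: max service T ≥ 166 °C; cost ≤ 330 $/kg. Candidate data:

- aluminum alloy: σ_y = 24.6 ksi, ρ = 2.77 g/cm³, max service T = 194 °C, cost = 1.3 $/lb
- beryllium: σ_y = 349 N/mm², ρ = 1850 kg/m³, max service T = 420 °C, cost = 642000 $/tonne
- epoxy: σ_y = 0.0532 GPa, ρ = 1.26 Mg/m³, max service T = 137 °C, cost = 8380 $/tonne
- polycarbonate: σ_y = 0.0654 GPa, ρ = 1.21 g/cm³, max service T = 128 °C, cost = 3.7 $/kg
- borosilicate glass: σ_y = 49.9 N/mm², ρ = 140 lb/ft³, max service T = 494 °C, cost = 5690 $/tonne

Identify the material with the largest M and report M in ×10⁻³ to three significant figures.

aluminum alloy, M = 11.1×10⁻³

Screen on constraints: max service T ≥ 166 °C; cost ≤ 330 $/kg. Survivors: aluminum alloy, borosilicate glass.
Convert each candidate to consistent units, then evaluate M:
  aluminum alloy: σ_y = 169.6 MPa, ρ = 2770 kg/m³
  borosilicate glass: σ_y = 49.90 MPa, ρ = 2243 kg/m³
  aluminum alloy: M = 11.1×10⁻³
  borosilicate glass: M = 6.04×10⁻³
Aluminum alloy has the largest M.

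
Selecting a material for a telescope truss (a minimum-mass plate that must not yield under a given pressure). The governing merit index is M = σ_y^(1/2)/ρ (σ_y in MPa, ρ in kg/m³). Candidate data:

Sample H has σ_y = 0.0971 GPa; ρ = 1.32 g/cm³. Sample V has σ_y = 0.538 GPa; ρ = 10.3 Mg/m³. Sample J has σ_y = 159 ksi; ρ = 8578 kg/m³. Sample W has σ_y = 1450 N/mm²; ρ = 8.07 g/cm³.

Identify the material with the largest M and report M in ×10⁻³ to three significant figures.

Putting every candidate on a common basis:
  sample H: σ_y = 97.10 MPa, ρ = 1320 kg/m³
  sample V: σ_y = 538.0 MPa, ρ = 10300 kg/m³
  sample J: σ_y = 1096 MPa, ρ = 8578 kg/m³
  sample W: σ_y = 1450 MPa, ρ = 8070 kg/m³
  sample H: M = 7.47×10⁻³
  sample W: M = 4.72×10⁻³
  sample J: M = 3.86×10⁻³
  sample V: M = 2.25×10⁻³
Sample H has the largest M.

sample H, M = 7.47×10⁻³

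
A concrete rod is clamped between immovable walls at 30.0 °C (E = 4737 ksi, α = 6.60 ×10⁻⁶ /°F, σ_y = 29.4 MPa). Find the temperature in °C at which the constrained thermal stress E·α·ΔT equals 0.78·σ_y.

E = 4737 ksi = 32.66 GPa.
α = 6.60×10⁻⁶/°F × 9/5 = 11.9×10⁻⁶/K.
E·α·ΔT = 22.93 MPa ⇒ ΔT = 22.93 / (32.66×10³ × 11.9×10⁻⁶) = 59.10 K.
T = 30.0 + 59.10 = 89.10 °C.

89.1 °C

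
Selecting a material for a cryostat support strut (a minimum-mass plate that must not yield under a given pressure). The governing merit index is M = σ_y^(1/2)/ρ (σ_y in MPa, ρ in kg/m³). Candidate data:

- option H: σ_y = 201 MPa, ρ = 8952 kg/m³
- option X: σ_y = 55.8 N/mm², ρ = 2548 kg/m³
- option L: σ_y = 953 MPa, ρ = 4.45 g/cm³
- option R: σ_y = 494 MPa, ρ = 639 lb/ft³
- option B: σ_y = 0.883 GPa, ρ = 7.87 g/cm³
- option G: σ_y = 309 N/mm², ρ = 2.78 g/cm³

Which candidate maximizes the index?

option L

Normalizing units and computing the index:
  option H: σ_y = 201.0 MPa, ρ = 8952 kg/m³
  option X: σ_y = 55.80 MPa, ρ = 2548 kg/m³
  option L: σ_y = 953.0 MPa, ρ = 4450 kg/m³
  option R: σ_y = 494.0 MPa, ρ = 10240 kg/m³
  option B: σ_y = 883.0 MPa, ρ = 7870 kg/m³
  option G: σ_y = 309.0 MPa, ρ = 2780 kg/m³
  option L: M = 6.94×10⁻³
  option G: M = 6.32×10⁻³
  option B: M = 3.78×10⁻³
  option X: M = 2.93×10⁻³
  option R: M = 2.17×10⁻³
  option H: M = 1.58×10⁻³
The maximum is for option L.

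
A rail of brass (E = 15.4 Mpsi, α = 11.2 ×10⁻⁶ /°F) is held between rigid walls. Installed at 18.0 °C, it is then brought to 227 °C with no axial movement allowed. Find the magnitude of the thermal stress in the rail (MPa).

447 MPa

E = 15.4 Mpsi = 106.2 GPa.
α = 11.2×10⁻⁶/°F × 9/5 = 20.2×10⁻⁶/K.
ΔT = 209.0 K. Constrained thermal stress σ = E·α·ΔT = 106.2×10³ MPa × 20.2×10⁻⁶ × 209.0 = 447 MPa (compressive).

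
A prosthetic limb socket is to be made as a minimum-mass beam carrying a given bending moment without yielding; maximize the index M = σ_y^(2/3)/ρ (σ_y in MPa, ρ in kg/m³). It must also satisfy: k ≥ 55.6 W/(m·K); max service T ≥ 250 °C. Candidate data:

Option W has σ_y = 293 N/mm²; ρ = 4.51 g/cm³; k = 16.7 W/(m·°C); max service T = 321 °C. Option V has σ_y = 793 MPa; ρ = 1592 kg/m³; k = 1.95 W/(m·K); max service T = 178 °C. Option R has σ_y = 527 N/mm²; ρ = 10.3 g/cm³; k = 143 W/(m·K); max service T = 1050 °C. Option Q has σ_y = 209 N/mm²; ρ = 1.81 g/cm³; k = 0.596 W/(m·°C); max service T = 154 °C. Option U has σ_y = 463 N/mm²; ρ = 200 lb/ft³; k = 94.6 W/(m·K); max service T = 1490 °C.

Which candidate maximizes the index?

Screen on constraints: k ≥ 55.6 W/(m·K); max service T ≥ 250 °C. Survivors: option R, option U.
In SI units:
  option R: σ_y = 527.0 MPa, ρ = 10300 kg/m³
  option U: σ_y = 463.0 MPa, ρ = 3204 kg/m³
  option U: M = 18.7×10⁻³
  option R: M = 6.33×10⁻³
The maximum is for option U.

option U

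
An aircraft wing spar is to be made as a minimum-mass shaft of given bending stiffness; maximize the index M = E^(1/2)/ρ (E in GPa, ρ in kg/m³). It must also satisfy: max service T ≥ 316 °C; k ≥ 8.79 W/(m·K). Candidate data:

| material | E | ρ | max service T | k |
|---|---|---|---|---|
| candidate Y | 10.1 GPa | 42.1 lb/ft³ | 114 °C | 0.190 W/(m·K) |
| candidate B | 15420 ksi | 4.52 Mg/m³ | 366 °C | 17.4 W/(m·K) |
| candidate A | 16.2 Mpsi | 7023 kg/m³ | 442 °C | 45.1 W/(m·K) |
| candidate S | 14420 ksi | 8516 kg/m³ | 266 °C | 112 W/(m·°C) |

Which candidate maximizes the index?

candidate B

Screen on constraints: max service T ≥ 316 °C; k ≥ 8.79 W/(m·K). Survivors: candidate B, candidate A.
In SI units:
  candidate B: E = 106.3 GPa, ρ = 4520 kg/m³
  candidate A: E = 111.7 GPa, ρ = 7023 kg/m³
  candidate B: M = 2.28×10⁻³
  candidate A: M = 1.50×10⁻³
Candidate B ranks first.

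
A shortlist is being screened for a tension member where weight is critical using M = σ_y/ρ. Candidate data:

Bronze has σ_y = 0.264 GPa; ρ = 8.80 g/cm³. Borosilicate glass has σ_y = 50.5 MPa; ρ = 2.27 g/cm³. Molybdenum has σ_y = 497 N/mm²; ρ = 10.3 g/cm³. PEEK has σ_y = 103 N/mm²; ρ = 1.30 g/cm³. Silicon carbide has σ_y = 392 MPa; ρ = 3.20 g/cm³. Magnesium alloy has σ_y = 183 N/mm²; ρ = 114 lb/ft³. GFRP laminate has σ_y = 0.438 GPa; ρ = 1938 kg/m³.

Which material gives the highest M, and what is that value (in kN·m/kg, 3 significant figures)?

After converting to SI:
  bronze: σ_y = 264.0 MPa, ρ = 8800 kg/m³
  borosilicate glass: σ_y = 50.50 MPa, ρ = 2270 kg/m³
  molybdenum: σ_y = 497.0 MPa, ρ = 10300 kg/m³
  PEEK: σ_y = 103.0 MPa, ρ = 1300 kg/m³
  silicon carbide: σ_y = 392.0 MPa, ρ = 3200 kg/m³
  magnesium alloy: σ_y = 183.0 MPa, ρ = 1826 kg/m³
  GFRP laminate: σ_y = 438.0 MPa, ρ = 1938 kg/m³
  GFRP laminate: M = 226 kN·m/kg
  silicon carbide: M = 122 kN·m/kg
  magnesium alloy: M = 100 kN·m/kg
  PEEK: M = 79.2 kN·m/kg
  molybdenum: M = 48.3 kN·m/kg
  bronze: M = 30.0 kN·m/kg
  borosilicate glass: M = 22.2 kN·m/kg
The maximum is for GFRP laminate.

GFRP laminate, M = 226 kN·m/kg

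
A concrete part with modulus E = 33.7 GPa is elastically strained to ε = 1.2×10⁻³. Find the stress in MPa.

σ = E·ε = 33700 MPa × 1.2×10⁻³ = 40.4 MPa.

40.4 MPa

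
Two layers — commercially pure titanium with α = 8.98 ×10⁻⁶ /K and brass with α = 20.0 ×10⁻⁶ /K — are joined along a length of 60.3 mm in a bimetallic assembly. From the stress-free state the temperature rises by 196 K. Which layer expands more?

brass

α(commercially pure titanium) = 8.98×10⁻⁶/K vs α(brass) = 20.0×10⁻⁶/K.
Higher α expands more for the same ΔT: brass.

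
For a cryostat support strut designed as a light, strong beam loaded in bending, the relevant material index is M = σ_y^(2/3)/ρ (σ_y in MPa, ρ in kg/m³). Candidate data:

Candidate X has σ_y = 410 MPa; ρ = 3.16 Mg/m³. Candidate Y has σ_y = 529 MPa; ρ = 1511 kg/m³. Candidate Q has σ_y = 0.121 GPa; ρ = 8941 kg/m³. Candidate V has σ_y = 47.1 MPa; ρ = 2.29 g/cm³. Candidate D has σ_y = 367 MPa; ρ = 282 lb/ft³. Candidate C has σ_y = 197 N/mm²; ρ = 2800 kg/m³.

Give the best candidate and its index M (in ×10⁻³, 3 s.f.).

candidate Y, M = 43.3×10⁻³

Putting every candidate on a common basis:
  candidate X: σ_y = 410.0 MPa, ρ = 3160 kg/m³
  candidate Y: σ_y = 529.0 MPa, ρ = 1511 kg/m³
  candidate Q: σ_y = 121.0 MPa, ρ = 8941 kg/m³
  candidate V: σ_y = 47.10 MPa, ρ = 2290 kg/m³
  candidate D: σ_y = 367.0 MPa, ρ = 4517 kg/m³
  candidate C: σ_y = 197.0 MPa, ρ = 2800 kg/m³
  candidate Y: M = 43.3×10⁻³
  candidate X: M = 17.5×10⁻³
  candidate C: M = 12.1×10⁻³
  candidate D: M = 11.3×10⁻³
  candidate V: M = 5.70×10⁻³
  candidate Q: M = 2.74×10⁻³
The maximum is for candidate Y.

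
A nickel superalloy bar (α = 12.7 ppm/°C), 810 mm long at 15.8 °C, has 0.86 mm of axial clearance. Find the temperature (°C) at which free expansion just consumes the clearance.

α·L₀·ΔT = 0.86 mm ⇒ ΔT = 0.86 / (12.7×10⁻⁶ × 810.0) = 83.60 K.
T = 15.8 + 83.60 = 99.40 °C.

99.4 °C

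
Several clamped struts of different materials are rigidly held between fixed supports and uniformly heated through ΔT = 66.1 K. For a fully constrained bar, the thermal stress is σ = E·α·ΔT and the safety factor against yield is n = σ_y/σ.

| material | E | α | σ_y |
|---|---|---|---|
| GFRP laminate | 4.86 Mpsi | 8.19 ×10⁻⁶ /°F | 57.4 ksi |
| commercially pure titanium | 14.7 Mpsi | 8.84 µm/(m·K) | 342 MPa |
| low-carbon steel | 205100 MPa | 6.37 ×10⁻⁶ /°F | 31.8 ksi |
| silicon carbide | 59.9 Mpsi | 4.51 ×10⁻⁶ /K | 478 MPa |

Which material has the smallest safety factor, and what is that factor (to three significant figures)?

low-carbon steel, n = 1.41

Converting E to GPa, α to ×10⁻⁶/K, σ_y to MPa, then σ and n for each:
  GFRP laminate: E = 33.51, α = 14.7, σ_y = 395.8 → σ = 32.7 MPa, n = 12.1
  commercially pure titanium: E = 101.4, α = 8.84, σ_y = 342.0 → σ = 59.2 MPa, n = 5.77
  low-carbon steel: E = 205.1, α = 11.5, σ_y = 219.3 → σ = 155 MPa, n = 1.41
  silicon carbide: E = 413.0, α = 4.51, σ_y = 478.0 → σ = 123 MPa, n = 3.88
The minimum is low-carbon steel at n = 1.41.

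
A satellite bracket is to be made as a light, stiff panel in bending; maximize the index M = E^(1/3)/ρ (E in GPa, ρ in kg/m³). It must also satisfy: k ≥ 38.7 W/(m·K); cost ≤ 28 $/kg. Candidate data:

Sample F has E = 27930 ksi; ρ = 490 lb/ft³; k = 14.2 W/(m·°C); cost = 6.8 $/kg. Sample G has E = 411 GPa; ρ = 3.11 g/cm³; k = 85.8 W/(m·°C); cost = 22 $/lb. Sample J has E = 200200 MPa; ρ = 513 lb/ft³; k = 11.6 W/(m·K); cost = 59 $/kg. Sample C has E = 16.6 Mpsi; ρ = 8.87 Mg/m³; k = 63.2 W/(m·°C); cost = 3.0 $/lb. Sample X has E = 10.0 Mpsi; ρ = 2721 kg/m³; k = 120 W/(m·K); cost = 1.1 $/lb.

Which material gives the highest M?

sample X

Screen on constraints: k ≥ 38.7 W/(m·K); cost ≤ 28 $/kg. Survivors: sample C, sample X.
Convert each candidate to consistent units, then evaluate M:
  sample C: E = 114.5 GPa, ρ = 8870 kg/m³
  sample X: E = 68.95 GPa, ρ = 2721 kg/m³
  sample X: M = 1.51×10⁻³
  sample C: M = 0.547×10⁻³
The maximum is for sample X.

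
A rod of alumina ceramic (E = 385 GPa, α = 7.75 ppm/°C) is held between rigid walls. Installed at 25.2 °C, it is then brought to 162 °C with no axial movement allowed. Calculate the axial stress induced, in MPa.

408 MPa

ΔT = 136.8 K. Constrained thermal stress σ = E·α·ΔT = 385.0×10³ MPa × 7.75×10⁻⁶ × 136.8 = 408 MPa (compressive).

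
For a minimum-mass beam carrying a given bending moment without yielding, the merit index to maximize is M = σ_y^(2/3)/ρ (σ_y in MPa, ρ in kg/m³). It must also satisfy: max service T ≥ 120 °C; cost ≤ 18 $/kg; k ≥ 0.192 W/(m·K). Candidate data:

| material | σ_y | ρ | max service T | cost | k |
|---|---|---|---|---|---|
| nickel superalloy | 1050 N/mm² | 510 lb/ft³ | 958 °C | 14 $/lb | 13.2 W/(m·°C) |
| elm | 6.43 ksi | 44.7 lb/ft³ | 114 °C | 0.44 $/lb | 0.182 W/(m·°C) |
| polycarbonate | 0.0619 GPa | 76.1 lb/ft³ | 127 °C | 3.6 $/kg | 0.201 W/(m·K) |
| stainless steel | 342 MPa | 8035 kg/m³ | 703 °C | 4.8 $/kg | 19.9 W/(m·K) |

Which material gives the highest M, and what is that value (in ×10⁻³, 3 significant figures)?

polycarbonate, M = 12.8×10⁻³

Screen on constraints: max service T ≥ 120 °C; cost ≤ 18 $/kg; k ≥ 0.192 W/(m·K). Survivors: polycarbonate, stainless steel.
Convert each candidate to consistent units, then evaluate M:
  polycarbonate: σ_y = 61.90 MPa, ρ = 1219 kg/m³
  stainless steel: σ_y = 342.0 MPa, ρ = 8035 kg/m³
  polycarbonate: M = 12.8×10⁻³
  stainless steel: M = 6.09×10⁻³
Highest index: polycarbonate.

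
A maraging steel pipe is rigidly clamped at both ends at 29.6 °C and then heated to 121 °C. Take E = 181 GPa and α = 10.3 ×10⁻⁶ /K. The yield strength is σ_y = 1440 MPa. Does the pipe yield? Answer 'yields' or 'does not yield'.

does not yield

ΔT = 91.40 K. Constrained thermal stress σ = E·α·ΔT = 181.0×10³ MPa × 10.3×10⁻⁶ × 91.40 = 170 MPa (compressive).
Compare to σ_y = 1440 MPa: σ < σ_y, so it does not yield.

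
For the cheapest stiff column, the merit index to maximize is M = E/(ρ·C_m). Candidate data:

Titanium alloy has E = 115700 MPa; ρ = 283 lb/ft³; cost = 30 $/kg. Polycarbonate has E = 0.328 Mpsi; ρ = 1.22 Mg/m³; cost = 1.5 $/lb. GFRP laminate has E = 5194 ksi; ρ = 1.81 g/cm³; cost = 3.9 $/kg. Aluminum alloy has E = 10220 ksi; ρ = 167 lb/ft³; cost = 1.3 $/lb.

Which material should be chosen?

Normalizing units and computing the index:
  titanium alloy: E = 115.7 GPa, ρ = 4533 kg/m³, cost = 30.00 $/kg
  polycarbonate: E = 2.261 GPa, ρ = 1220 kg/m³, cost = 3.307 $/kg
  GFRP laminate: E = 35.81 GPa, ρ = 1810 kg/m³, cost = 3.900 $/kg
  aluminum alloy: E = 70.46 GPa, ρ = 2675 kg/m³, cost = 2.866 $/kg
  aluminum alloy: M = 9.19 MN·m per $
  GFRP laminate: M = 5.07 MN·m per $
  titanium alloy: M = 0.851 MN·m per $
  polycarbonate: M = 0.561 MN·m per $
Highest index: aluminum alloy.

aluminum alloy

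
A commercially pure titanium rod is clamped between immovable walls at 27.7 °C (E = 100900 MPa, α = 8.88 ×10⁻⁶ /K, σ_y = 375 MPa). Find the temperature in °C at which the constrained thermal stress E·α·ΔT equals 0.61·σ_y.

283 °C

E = 100900 MPa = 100.9 GPa.
E·α·ΔT = 228.8 MPa ⇒ ΔT = 228.8 / (100.9×10³ × 8.88×10⁻⁶) = 255.3 K.
T = 27.7 + 255.3 = 283.0 °C.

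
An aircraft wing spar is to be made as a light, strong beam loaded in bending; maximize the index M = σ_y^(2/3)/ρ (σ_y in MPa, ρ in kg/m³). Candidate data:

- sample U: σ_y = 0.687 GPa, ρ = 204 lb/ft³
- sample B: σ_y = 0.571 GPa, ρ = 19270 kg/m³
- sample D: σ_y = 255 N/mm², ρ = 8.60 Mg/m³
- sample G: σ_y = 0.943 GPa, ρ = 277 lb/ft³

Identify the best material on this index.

sample U

Convert each candidate to consistent units, then evaluate M:
  sample U: σ_y = 687.0 MPa, ρ = 3268 kg/m³
  sample B: σ_y = 571.0 MPa, ρ = 19270 kg/m³
  sample D: σ_y = 255.0 MPa, ρ = 8600 kg/m³
  sample G: σ_y = 943.0 MPa, ρ = 4437 kg/m³
  sample U: M = 23.8×10⁻³
  sample G: M = 21.7×10⁻³
  sample D: M = 4.68×10⁻³
  sample B: M = 3.57×10⁻³
Highest index: sample U.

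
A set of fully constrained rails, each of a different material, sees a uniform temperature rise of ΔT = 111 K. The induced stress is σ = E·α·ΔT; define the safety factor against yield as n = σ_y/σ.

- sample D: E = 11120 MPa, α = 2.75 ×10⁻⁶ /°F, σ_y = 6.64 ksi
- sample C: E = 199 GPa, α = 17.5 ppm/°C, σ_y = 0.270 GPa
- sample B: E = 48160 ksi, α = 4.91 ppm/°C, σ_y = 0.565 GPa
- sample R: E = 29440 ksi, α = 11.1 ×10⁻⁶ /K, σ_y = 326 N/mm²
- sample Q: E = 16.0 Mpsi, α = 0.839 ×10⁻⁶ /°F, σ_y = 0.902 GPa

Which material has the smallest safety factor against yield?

Converting E to GPa, α to ×10⁻⁶/K, σ_y to MPa, then σ and n for each:
  sample D: E = 11.12, α = 4.95, σ_y = 45.78 → σ = 6.11 MPa, n = 7.49
  sample C: E = 199.0, α = 17.5, σ_y = 270.0 → σ = 387 MPa, n = 0.698
  sample B: E = 332.1, α = 4.91, σ_y = 565.0 → σ = 181 MPa, n = 3.12
  sample R: E = 203.0, α = 11.1, σ_y = 326.0 → σ = 250 MPa, n = 1.30
  sample Q: E = 110.3, α = 1.51, σ_y = 902.0 → σ = 18.5 MPa, n = 48.8
Smallest n: sample C with n = 0.698.

sample C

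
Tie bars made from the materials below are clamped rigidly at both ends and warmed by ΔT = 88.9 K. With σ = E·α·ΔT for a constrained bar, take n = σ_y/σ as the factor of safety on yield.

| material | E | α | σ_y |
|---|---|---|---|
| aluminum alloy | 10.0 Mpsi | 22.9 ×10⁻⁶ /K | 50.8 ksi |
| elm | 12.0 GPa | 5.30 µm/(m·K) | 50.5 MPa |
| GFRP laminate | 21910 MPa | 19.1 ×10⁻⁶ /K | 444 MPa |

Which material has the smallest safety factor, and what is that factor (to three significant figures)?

Converting E to GPa, α to ×10⁻⁶/K, σ_y to MPa, then σ and n for each:
  aluminum alloy: E = 68.95, α = 22.9, σ_y = 350.3 → σ = 140 MPa, n = 2.50
  elm: E = 12.00, α = 5.30, σ_y = 50.50 → σ = 5.65 MPa, n = 8.93
  GFRP laminate: E = 21.91, α = 19.1, σ_y = 444.0 → σ = 37.2 MPa, n = 11.9
Smallest n: aluminum alloy with n = 2.50.

aluminum alloy, n = 2.50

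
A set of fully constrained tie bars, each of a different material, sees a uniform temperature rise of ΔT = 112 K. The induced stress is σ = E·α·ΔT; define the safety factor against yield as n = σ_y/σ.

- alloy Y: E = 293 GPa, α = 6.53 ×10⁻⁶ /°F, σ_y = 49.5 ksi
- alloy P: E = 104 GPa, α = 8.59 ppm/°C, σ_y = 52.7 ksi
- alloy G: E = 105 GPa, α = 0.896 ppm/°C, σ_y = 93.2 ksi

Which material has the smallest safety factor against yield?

alloy Y

With everything in SI (GPa, ×10⁻⁶/K, MPa):
  alloy Y: E = 293.0, α = 11.8, σ_y = 341.3 → σ = 386 MPa, n = 0.885
  alloy P: E = 104.0, α = 8.59, σ_y = 363.4 → σ = 100 MPa, n = 3.63
  alloy G: E = 105.0, α = 0.896, σ_y = 642.6 → σ = 10.5 MPa, n = 61.0
The minimum is alloy Y at n = 0.885.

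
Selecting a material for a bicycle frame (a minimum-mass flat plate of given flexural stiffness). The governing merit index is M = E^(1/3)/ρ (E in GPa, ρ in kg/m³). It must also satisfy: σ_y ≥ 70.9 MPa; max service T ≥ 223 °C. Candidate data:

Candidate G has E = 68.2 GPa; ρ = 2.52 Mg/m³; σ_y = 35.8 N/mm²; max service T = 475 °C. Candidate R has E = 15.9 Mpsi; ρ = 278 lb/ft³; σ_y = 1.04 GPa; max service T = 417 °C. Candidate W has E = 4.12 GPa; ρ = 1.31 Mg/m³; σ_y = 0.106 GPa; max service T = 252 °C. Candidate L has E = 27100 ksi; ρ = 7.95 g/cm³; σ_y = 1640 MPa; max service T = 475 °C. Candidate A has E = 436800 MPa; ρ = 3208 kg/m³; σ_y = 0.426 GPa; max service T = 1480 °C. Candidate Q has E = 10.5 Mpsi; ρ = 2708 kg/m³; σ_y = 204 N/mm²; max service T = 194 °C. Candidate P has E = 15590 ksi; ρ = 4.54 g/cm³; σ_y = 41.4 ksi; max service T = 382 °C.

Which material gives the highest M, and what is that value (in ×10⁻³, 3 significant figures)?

Screen on constraints: σ_y ≥ 70.9 MPa; max service T ≥ 223 °C. Survivors: candidate R, candidate W, candidate L, candidate A, candidate P.
Convert each candidate to consistent units, then evaluate M:
  candidate R: E = 109.6 GPa, ρ = 4453 kg/m³
  candidate W: E = 4.120 GPa, ρ = 1310 kg/m³
  candidate L: E = 186.8 GPa, ρ = 7950 kg/m³
  candidate A: E = 436.8 GPa, ρ = 3208 kg/m³
  candidate P: E = 107.5 GPa, ρ = 4540 kg/m³
  candidate A: M = 2.37×10⁻³
  candidate W: M = 1.22×10⁻³
  candidate R: M = 1.07×10⁻³
  candidate P: M = 1.05×10⁻³
  candidate L: M = 0.719×10⁻³
Highest index: candidate A.

candidate A, M = 2.37×10⁻³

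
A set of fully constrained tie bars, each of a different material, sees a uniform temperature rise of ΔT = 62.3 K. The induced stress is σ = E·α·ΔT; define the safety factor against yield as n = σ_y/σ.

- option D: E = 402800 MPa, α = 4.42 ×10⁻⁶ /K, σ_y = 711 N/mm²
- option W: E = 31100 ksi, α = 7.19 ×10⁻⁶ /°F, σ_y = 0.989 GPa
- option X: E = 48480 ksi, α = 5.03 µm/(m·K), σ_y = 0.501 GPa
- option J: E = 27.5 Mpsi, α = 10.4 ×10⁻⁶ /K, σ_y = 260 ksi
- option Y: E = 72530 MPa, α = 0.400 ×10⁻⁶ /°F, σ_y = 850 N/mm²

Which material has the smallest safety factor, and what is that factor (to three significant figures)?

With everything in SI (GPa, ×10⁻⁶/K, MPa):
  option D: E = 402.8, α = 4.42, σ_y = 711.0 → σ = 111 MPa, n = 6.41
  option W: E = 214.4, α = 12.9, σ_y = 989.0 → σ = 173 MPa, n = 5.72
  option X: E = 334.3, α = 5.03, σ_y = 501.0 → σ = 105 MPa, n = 4.78
  option J: E = 189.6, α = 10.4, σ_y = 1793 → σ = 123 MPa, n = 14.6
  option Y: E = 72.53, α = 0.720, σ_y = 850.0 → σ = 3.25 MPa, n = 261
Smallest n: option X with n = 4.78.

option X, n = 4.78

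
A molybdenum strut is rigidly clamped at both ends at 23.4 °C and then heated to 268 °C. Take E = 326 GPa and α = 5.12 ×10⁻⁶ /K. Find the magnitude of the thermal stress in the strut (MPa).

408 MPa

ΔT = 244.6 K. Constrained thermal stress σ = E·α·ΔT = 326.0×10³ MPa × 5.12×10⁻⁶ × 244.6 = 408 MPa (compressive).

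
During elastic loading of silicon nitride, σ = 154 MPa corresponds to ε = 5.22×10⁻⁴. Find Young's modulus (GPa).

295 GPa

E = σ/ε = 154 MPa / 5.22×10⁻⁴ = 295000 MPa = 295 GPa.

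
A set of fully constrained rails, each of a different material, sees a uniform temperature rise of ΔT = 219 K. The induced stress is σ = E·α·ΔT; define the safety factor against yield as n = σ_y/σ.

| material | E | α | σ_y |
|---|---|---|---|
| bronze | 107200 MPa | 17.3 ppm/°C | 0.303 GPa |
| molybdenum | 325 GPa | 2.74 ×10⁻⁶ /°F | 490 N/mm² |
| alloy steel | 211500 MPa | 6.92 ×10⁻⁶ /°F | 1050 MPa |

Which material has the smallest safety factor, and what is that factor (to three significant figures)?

In consistent units (E in GPa, α in ×10⁻⁶/K, σ_y in MPa):
  bronze: E = 107.2, α = 17.3, σ_y = 303.0 → σ = 406 MPa, n = 0.746
  molybdenum: E = 325.0, α = 4.93, σ_y = 490.0 → σ = 351 MPa, n = 1.40
  alloy steel: E = 211.5, α = 12.5, σ_y = 1050 → σ = 577 MPa, n = 1.82
Bronze has the lowest safety factor, n = 0.746.

bronze, n = 0.746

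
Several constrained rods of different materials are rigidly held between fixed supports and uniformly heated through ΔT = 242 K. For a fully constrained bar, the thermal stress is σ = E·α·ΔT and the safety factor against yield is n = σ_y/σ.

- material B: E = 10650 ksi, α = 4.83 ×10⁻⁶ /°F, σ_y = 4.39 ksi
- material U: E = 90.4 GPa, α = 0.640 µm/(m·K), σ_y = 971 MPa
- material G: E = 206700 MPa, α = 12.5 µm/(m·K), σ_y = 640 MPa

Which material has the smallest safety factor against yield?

material B

With everything in SI (GPa, ×10⁻⁶/K, MPa):
  material B: E = 73.43, α = 8.69, σ_y = 30.27 → σ = 154 MPa, n = 0.196
  material U: E = 90.40, α = 0.640, σ_y = 971.0 → σ = 14.0 MPa, n = 69.4
  material G: E = 206.7, α = 12.5, σ_y = 640.0 → σ = 625 MPa, n = 1.02
The minimum is material B at n = 0.196.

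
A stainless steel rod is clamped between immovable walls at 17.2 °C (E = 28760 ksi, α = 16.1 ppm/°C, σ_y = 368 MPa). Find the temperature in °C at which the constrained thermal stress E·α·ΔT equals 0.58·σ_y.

E = 28760 ksi = 198.3 GPa.
E·α·ΔT = 213.4 MPa ⇒ ΔT = 213.4 / (198.3×10³ × 16.1×10⁻⁶) = 66.86 K.
T = 17.2 + 66.86 = 84.06 °C.

84.1 °C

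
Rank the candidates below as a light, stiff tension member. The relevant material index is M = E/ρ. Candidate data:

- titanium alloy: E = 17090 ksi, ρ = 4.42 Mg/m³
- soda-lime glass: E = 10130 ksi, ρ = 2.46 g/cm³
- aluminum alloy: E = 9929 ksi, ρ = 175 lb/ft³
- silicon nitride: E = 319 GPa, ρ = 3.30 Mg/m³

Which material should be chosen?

Putting every candidate on a common basis:
  titanium alloy: E = 117.8 GPa, ρ = 4420 kg/m³
  soda-lime glass: E = 69.84 GPa, ρ = 2460 kg/m³
  aluminum alloy: E = 68.46 GPa, ρ = 2803 kg/m³
  silicon nitride: E = 319.0 GPa, ρ = 3300 kg/m³
  silicon nitride: M = 96.7 MN·m/kg
  soda-lime glass: M = 28.4 MN·m/kg
  titanium alloy: M = 26.7 MN·m/kg
  aluminum alloy: M = 24.4 MN·m/kg
Highest index: silicon nitride.

silicon nitride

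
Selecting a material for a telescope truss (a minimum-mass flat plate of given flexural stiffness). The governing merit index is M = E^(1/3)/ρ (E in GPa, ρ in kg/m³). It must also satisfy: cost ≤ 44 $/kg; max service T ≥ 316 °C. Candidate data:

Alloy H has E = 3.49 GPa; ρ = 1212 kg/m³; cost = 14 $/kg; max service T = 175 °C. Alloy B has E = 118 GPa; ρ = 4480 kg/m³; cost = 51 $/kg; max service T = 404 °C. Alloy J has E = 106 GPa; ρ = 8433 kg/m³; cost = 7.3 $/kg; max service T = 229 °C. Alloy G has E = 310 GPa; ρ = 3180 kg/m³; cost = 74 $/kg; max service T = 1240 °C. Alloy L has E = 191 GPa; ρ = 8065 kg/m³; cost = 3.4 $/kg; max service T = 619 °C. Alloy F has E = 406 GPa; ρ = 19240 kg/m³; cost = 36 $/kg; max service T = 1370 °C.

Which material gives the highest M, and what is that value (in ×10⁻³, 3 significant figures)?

alloy L, M = 0.714×10⁻³

Screen on constraints: cost ≤ 44 $/kg; max service T ≥ 316 °C. Survivors: alloy L, alloy F.
Per-candidate index values:
  alloy L: M = 0.714×10⁻³
  alloy F: M = 0.385×10⁻³
Alloy L has the largest M.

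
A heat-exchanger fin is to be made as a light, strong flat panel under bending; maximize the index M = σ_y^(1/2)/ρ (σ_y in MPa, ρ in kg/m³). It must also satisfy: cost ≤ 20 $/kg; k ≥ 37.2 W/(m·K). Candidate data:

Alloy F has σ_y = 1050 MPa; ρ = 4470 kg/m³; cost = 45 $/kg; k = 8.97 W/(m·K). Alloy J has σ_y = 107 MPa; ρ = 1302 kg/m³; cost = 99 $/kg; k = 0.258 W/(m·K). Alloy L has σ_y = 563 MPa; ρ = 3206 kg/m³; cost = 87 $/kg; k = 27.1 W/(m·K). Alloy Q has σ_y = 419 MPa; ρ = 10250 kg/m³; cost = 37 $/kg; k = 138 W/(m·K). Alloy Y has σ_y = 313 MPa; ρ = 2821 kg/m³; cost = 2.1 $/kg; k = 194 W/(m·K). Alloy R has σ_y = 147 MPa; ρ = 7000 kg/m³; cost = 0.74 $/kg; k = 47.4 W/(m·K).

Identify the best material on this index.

alloy Y

Screen on constraints: cost ≤ 20 $/kg; k ≥ 37.2 W/(m·K). Survivors: alloy Y, alloy R.
Computing M directly (units already consistent):
  alloy Y: M = 6.27×10⁻³
  alloy R: M = 1.73×10⁻³
Highest index: alloy Y.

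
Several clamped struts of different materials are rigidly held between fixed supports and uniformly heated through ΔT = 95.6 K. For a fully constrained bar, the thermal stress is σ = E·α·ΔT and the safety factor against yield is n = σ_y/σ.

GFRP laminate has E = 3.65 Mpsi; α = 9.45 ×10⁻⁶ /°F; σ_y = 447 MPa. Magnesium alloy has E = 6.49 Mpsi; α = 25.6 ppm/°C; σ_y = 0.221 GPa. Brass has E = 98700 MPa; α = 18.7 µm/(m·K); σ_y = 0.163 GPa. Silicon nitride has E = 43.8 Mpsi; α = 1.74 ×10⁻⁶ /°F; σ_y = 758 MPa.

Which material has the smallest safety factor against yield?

brass

In consistent units (E in GPa, α in ×10⁻⁶/K, σ_y in MPa):
  GFRP laminate: E = 25.17, α = 17.0, σ_y = 447.0 → σ = 40.9 MPa, n = 10.9
  magnesium alloy: E = 44.75, α = 25.6, σ_y = 221.0 → σ = 110 MPa, n = 2.02
  brass: E = 98.70, α = 18.7, σ_y = 163.0 → σ = 176 MPa, n = 0.924
  silicon nitride: E = 302.0, α = 3.13, σ_y = 758.0 → σ = 90.4 MPa, n = 8.38
Brass has the lowest safety factor, n = 0.924.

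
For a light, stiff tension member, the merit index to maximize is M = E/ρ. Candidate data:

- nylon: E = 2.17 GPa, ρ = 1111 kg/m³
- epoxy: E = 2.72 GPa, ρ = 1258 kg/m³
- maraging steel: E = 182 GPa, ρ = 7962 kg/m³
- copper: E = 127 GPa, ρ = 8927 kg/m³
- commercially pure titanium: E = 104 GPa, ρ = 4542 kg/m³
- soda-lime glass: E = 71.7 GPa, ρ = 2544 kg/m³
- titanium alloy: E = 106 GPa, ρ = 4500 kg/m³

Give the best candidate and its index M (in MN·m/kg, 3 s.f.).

soda-lime glass, M = 28.2 MN·m/kg

Evaluate M for each candidate:
  soda-lime glass: M = 28.2 MN·m/kg
  titanium alloy: M = 23.6 MN·m/kg
  commercially pure titanium: M = 22.9 MN·m/kg
  maraging steel: M = 22.9 MN·m/kg
  copper: M = 14.2 MN·m/kg
  epoxy: M = 2.16 MN·m/kg
  nylon: M = 1.95 MN·m/kg
Soda-lime glass ranks first.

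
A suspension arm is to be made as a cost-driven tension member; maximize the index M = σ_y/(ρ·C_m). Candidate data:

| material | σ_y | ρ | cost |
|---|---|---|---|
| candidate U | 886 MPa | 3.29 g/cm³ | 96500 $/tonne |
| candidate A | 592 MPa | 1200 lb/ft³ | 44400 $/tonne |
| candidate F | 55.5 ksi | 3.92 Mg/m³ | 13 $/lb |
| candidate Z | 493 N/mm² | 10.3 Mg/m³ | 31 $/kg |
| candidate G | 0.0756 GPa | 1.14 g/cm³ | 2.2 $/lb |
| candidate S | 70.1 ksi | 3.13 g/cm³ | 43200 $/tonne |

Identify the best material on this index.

Putting every candidate on a common basis:
  candidate U: σ_y = 886.0 MPa, ρ = 3290 kg/m³, cost = 96.50 $/kg
  candidate A: σ_y = 592.0 MPa, ρ = 19220 kg/m³, cost = 44.40 $/kg
  candidate F: σ_y = 382.7 MPa, ρ = 3920 kg/m³, cost = 28.66 $/kg
  candidate Z: σ_y = 493.0 MPa, ρ = 10300 kg/m³, cost = 31.00 $/kg
  candidate G: σ_y = 75.60 MPa, ρ = 1140 kg/m³, cost = 4.850 $/kg
  candidate S: σ_y = 483.3 MPa, ρ = 3130 kg/m³, cost = 43.20 $/kg
  candidate G: M = 13.7 kN·m per $
  candidate S: M = 3.57 kN·m per $
  candidate F: M = 3.41 kN·m per $
  candidate U: M = 2.79 kN·m per $
  candidate Z: M = 1.54 kN·m per $
  candidate A: M = 0.694 kN·m per $
Candidate G ranks first.

candidate G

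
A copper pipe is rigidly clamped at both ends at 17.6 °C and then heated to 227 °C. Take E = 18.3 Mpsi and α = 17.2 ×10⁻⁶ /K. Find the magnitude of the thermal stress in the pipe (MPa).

454 MPa

E = 18.3 Mpsi = 126.2 GPa.
ΔT = 209.4 K. Constrained thermal stress σ = E·α·ΔT = 126.2×10³ MPa × 17.2×10⁻⁶ × 209.4 = 454 MPa (compressive).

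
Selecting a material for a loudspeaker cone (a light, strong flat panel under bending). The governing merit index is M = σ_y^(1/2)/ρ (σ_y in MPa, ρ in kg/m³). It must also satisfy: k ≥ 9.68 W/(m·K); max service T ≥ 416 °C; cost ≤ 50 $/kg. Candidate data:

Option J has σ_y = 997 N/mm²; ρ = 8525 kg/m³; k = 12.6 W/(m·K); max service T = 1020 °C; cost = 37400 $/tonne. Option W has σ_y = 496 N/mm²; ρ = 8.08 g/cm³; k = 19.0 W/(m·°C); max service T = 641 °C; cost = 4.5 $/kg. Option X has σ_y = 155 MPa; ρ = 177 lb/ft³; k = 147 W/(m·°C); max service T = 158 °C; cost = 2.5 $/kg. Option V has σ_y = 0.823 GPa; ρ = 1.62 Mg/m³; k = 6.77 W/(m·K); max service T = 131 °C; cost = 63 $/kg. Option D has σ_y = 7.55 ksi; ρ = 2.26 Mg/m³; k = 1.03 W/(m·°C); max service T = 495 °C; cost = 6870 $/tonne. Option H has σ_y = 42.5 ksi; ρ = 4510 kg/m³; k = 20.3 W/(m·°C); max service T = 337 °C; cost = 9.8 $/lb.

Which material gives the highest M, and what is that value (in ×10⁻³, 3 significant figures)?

Screen on constraints: k ≥ 9.68 W/(m·K); max service T ≥ 416 °C; cost ≤ 50 $/kg. Survivors: option J, option W.
Normalizing units and computing the index:
  option J: σ_y = 997.0 MPa, ρ = 8525 kg/m³
  option W: σ_y = 496.0 MPa, ρ = 8080 kg/m³
  option J: M = 3.70×10⁻³
  option W: M = 2.76×10⁻³
Option J has the largest M.

option J, M = 3.70×10⁻³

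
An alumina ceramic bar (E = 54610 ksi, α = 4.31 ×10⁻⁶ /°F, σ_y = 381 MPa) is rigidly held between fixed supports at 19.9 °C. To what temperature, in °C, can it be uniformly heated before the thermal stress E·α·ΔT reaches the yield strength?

150 °C

E = 54610 ksi = 376.5 GPa.
α = 4.31×10⁻⁶/°F × 9/5 = 7.76×10⁻⁶/K.
E·α·ΔT = 381.0 MPa ⇒ ΔT = 381.0 / (376.5×10³ × 7.76×10⁻⁶) = 130.4 K.
T = 19.9 + 130.4 = 150.3 °C.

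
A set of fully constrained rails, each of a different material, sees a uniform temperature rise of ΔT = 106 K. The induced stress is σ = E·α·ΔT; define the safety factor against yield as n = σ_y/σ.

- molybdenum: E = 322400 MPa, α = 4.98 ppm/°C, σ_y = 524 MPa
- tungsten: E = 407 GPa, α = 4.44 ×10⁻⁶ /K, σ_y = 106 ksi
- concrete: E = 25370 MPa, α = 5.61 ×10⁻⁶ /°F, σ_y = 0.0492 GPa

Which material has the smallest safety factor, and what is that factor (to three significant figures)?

concrete, n = 1.81

Converting E to GPa, α to ×10⁻⁶/K, σ_y to MPa, then σ and n for each:
  molybdenum: E = 322.4, α = 4.98, σ_y = 524.0 → σ = 170 MPa, n = 3.08
  tungsten: E = 407.0, α = 4.44, σ_y = 730.8 → σ = 192 MPa, n = 3.82
  concrete: E = 25.37, α = 10.1, σ_y = 49.20 → σ = 27.2 MPa, n = 1.81
Smallest n: concrete with n = 1.81.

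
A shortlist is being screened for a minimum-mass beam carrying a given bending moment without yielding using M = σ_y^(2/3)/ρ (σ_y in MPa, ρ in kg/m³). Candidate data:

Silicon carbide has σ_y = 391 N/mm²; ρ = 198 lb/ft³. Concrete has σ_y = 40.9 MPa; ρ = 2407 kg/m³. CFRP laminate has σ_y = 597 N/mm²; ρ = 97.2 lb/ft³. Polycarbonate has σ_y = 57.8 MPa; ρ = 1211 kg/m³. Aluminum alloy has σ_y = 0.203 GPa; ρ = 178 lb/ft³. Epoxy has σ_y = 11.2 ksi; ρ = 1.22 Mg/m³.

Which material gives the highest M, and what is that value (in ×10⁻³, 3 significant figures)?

In SI units:
  silicon carbide: σ_y = 391.0 MPa, ρ = 3172 kg/m³
  concrete: σ_y = 40.90 MPa, ρ = 2407 kg/m³
  CFRP laminate: σ_y = 597.0 MPa, ρ = 1557 kg/m³
  polycarbonate: σ_y = 57.80 MPa, ρ = 1211 kg/m³
  aluminum alloy: σ_y = 203.0 MPa, ρ = 2851 kg/m³
  epoxy: σ_y = 77.22 MPa, ρ = 1220 kg/m³
  CFRP laminate: M = 45.5×10⁻³
  silicon carbide: M = 16.9×10⁻³
  epoxy: M = 14.9×10⁻³
  polycarbonate: M = 12.3×10⁻³
  aluminum alloy: M = 12.1×10⁻³
  concrete: M = 4.93×10⁻³
CFRP laminate ranks first.

CFRP laminate, M = 45.5×10⁻³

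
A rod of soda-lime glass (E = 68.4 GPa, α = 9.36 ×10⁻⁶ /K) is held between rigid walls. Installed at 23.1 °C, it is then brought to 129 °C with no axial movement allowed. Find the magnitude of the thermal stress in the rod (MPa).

67.8 MPa

ΔT = 105.9 K. Constrained thermal stress σ = E·α·ΔT = 68.40×10³ MPa × 9.36×10⁻⁶ × 105.9 = 67.8 MPa (compressive).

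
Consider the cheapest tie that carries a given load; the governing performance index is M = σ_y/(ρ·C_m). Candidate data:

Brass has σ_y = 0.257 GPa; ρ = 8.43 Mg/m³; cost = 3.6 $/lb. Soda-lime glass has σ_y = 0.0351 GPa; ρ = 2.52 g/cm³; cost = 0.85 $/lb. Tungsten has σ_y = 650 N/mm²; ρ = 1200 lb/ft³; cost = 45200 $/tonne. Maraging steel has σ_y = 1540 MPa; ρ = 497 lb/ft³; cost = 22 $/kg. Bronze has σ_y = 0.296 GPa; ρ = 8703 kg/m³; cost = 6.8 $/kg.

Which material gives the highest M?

maraging steel

After converting to SI:
  brass: σ_y = 257.0 MPa, ρ = 8430 kg/m³, cost = 7.937 $/kg
  soda-lime glass: σ_y = 35.10 MPa, ρ = 2520 kg/m³, cost = 1.874 $/kg
  tungsten: σ_y = 650.0 MPa, ρ = 19220 kg/m³, cost = 45.20 $/kg
  maraging steel: σ_y = 1540 MPa, ρ = 7961 kg/m³, cost = 22.00 $/kg
  bronze: σ_y = 296.0 MPa, ρ = 8703 kg/m³, cost = 6.800 $/kg
  maraging steel: M = 8.79 kN·m per $
  soda-lime glass: M = 7.43 kN·m per $
  bronze: M = 5.00 kN·m per $
  brass: M = 3.84 kN·m per $
  tungsten: M = 0.748 kN·m per $
The maximum is for maraging steel.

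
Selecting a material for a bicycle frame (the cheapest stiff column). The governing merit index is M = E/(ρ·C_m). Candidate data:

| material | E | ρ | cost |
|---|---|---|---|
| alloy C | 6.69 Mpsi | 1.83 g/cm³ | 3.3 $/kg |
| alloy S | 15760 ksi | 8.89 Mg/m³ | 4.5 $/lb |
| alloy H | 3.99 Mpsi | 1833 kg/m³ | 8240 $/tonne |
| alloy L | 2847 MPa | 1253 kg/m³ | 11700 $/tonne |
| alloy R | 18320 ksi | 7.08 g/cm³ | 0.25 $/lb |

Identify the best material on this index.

Convert each candidate to consistent units, then evaluate M:
  alloy C: E = 46.13 GPa, ρ = 1830 kg/m³, cost = 3.300 $/kg
  alloy S: E = 108.7 GPa, ρ = 8890 kg/m³, cost = 9.921 $/kg
  alloy H: E = 27.51 GPa, ρ = 1833 kg/m³, cost = 8.240 $/kg
  alloy L: E = 2.847 GPa, ρ = 1253 kg/m³, cost = 11.70 $/kg
  alloy R: E = 126.3 GPa, ρ = 7080 kg/m³, cost = 0.5511 $/kg
  alloy R: M = 32.4 MN·m per $
  alloy C: M = 7.64 MN·m per $
  alloy H: M = 1.82 MN·m per $
  alloy S: M = 1.23 MN·m per $
  alloy L: M = 0.194 MN·m per $
Highest index: alloy R.

alloy R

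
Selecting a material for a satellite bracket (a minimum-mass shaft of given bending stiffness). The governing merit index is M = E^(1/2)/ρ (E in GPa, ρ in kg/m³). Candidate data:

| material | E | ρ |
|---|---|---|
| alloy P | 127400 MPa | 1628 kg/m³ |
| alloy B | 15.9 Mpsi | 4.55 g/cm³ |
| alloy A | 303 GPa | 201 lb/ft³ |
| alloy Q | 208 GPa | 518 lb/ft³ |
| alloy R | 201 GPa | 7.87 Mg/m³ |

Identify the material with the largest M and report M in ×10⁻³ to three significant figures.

alloy P, M = 6.93×10⁻³

In SI units:
  alloy P: E = 127.4 GPa, ρ = 1628 kg/m³
  alloy B: E = 109.6 GPa, ρ = 4550 kg/m³
  alloy A: E = 303.0 GPa, ρ = 3220 kg/m³
  alloy Q: E = 208.0 GPa, ρ = 8298 kg/m³
  alloy R: E = 201.0 GPa, ρ = 7870 kg/m³
  alloy P: M = 6.93×10⁻³
  alloy A: M = 5.41×10⁻³
  alloy B: M = 2.30×10⁻³
  alloy R: M = 1.80×10⁻³
  alloy Q: M = 1.74×10⁻³
The maximum is for alloy P.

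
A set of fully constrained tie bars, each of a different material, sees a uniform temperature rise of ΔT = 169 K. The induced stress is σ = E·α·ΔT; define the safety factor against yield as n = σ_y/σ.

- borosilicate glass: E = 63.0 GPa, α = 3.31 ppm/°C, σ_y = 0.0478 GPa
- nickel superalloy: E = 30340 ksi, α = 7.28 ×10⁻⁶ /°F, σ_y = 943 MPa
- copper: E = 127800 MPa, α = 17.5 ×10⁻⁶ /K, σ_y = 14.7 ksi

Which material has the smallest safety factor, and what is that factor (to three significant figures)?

In consistent units (E in GPa, α in ×10⁻⁶/K, σ_y in MPa):
  borosilicate glass: E = 63.00, α = 3.31, σ_y = 47.80 → σ = 35.2 MPa, n = 1.36
  nickel superalloy: E = 209.2, α = 13.1, σ_y = 943.0 → σ = 463 MPa, n = 2.04
  copper: E = 127.8, α = 17.5, σ_y = 101.4 → σ = 378 MPa, n = 0.268
The minimum is copper at n = 0.268.

copper, n = 0.268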